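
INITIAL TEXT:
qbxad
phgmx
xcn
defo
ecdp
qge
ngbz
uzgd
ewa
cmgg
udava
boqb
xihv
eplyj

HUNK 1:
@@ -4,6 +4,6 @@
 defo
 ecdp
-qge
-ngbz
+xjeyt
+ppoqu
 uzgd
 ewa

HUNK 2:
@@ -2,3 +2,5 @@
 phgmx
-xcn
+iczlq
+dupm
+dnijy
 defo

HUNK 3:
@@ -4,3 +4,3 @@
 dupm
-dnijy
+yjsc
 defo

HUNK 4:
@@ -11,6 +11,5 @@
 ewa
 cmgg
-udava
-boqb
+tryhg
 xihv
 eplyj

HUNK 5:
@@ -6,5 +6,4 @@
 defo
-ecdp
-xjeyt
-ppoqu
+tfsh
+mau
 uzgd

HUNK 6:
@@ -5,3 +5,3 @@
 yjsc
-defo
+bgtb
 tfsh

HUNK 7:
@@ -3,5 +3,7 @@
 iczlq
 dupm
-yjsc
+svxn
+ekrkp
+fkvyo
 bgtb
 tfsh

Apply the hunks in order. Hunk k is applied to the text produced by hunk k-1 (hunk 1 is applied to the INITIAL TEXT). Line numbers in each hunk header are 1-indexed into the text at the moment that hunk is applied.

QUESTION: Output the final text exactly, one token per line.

Answer: qbxad
phgmx
iczlq
dupm
svxn
ekrkp
fkvyo
bgtb
tfsh
mau
uzgd
ewa
cmgg
tryhg
xihv
eplyj

Derivation:
Hunk 1: at line 4 remove [qge,ngbz] add [xjeyt,ppoqu] -> 14 lines: qbxad phgmx xcn defo ecdp xjeyt ppoqu uzgd ewa cmgg udava boqb xihv eplyj
Hunk 2: at line 2 remove [xcn] add [iczlq,dupm,dnijy] -> 16 lines: qbxad phgmx iczlq dupm dnijy defo ecdp xjeyt ppoqu uzgd ewa cmgg udava boqb xihv eplyj
Hunk 3: at line 4 remove [dnijy] add [yjsc] -> 16 lines: qbxad phgmx iczlq dupm yjsc defo ecdp xjeyt ppoqu uzgd ewa cmgg udava boqb xihv eplyj
Hunk 4: at line 11 remove [udava,boqb] add [tryhg] -> 15 lines: qbxad phgmx iczlq dupm yjsc defo ecdp xjeyt ppoqu uzgd ewa cmgg tryhg xihv eplyj
Hunk 5: at line 6 remove [ecdp,xjeyt,ppoqu] add [tfsh,mau] -> 14 lines: qbxad phgmx iczlq dupm yjsc defo tfsh mau uzgd ewa cmgg tryhg xihv eplyj
Hunk 6: at line 5 remove [defo] add [bgtb] -> 14 lines: qbxad phgmx iczlq dupm yjsc bgtb tfsh mau uzgd ewa cmgg tryhg xihv eplyj
Hunk 7: at line 3 remove [yjsc] add [svxn,ekrkp,fkvyo] -> 16 lines: qbxad phgmx iczlq dupm svxn ekrkp fkvyo bgtb tfsh mau uzgd ewa cmgg tryhg xihv eplyj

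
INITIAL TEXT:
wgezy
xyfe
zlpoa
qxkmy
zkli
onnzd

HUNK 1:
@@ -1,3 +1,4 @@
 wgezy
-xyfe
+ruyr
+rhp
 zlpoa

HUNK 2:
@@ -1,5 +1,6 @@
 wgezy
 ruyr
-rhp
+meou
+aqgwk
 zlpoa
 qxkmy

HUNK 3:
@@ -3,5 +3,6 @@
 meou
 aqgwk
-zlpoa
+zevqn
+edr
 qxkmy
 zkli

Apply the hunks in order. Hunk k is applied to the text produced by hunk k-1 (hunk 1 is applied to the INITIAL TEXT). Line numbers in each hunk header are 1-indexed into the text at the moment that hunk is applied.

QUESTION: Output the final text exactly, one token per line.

Hunk 1: at line 1 remove [xyfe] add [ruyr,rhp] -> 7 lines: wgezy ruyr rhp zlpoa qxkmy zkli onnzd
Hunk 2: at line 1 remove [rhp] add [meou,aqgwk] -> 8 lines: wgezy ruyr meou aqgwk zlpoa qxkmy zkli onnzd
Hunk 3: at line 3 remove [zlpoa] add [zevqn,edr] -> 9 lines: wgezy ruyr meou aqgwk zevqn edr qxkmy zkli onnzd

Answer: wgezy
ruyr
meou
aqgwk
zevqn
edr
qxkmy
zkli
onnzd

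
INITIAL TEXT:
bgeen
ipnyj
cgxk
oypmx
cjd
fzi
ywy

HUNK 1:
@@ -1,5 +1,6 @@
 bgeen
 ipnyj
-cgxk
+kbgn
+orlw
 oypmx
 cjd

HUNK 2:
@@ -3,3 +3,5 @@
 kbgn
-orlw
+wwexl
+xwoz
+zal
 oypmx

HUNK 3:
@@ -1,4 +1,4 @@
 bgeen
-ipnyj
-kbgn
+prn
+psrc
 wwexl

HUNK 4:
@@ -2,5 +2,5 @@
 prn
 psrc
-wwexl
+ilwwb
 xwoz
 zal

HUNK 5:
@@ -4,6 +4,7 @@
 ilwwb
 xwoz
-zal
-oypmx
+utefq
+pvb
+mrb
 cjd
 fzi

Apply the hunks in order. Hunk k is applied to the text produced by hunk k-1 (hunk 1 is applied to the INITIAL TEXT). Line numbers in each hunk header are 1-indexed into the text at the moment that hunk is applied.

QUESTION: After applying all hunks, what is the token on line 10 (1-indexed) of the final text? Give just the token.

Answer: fzi

Derivation:
Hunk 1: at line 1 remove [cgxk] add [kbgn,orlw] -> 8 lines: bgeen ipnyj kbgn orlw oypmx cjd fzi ywy
Hunk 2: at line 3 remove [orlw] add [wwexl,xwoz,zal] -> 10 lines: bgeen ipnyj kbgn wwexl xwoz zal oypmx cjd fzi ywy
Hunk 3: at line 1 remove [ipnyj,kbgn] add [prn,psrc] -> 10 lines: bgeen prn psrc wwexl xwoz zal oypmx cjd fzi ywy
Hunk 4: at line 2 remove [wwexl] add [ilwwb] -> 10 lines: bgeen prn psrc ilwwb xwoz zal oypmx cjd fzi ywy
Hunk 5: at line 4 remove [zal,oypmx] add [utefq,pvb,mrb] -> 11 lines: bgeen prn psrc ilwwb xwoz utefq pvb mrb cjd fzi ywy
Final line 10: fzi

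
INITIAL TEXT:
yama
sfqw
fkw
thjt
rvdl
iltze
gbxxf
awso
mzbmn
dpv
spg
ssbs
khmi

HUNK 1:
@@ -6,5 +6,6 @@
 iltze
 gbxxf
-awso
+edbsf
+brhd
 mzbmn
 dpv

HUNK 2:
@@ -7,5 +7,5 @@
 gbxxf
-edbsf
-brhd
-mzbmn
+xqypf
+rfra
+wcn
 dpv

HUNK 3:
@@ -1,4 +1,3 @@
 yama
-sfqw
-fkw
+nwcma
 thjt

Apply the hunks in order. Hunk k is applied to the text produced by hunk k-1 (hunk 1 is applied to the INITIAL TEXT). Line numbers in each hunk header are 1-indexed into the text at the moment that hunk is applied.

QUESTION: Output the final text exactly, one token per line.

Hunk 1: at line 6 remove [awso] add [edbsf,brhd] -> 14 lines: yama sfqw fkw thjt rvdl iltze gbxxf edbsf brhd mzbmn dpv spg ssbs khmi
Hunk 2: at line 7 remove [edbsf,brhd,mzbmn] add [xqypf,rfra,wcn] -> 14 lines: yama sfqw fkw thjt rvdl iltze gbxxf xqypf rfra wcn dpv spg ssbs khmi
Hunk 3: at line 1 remove [sfqw,fkw] add [nwcma] -> 13 lines: yama nwcma thjt rvdl iltze gbxxf xqypf rfra wcn dpv spg ssbs khmi

Answer: yama
nwcma
thjt
rvdl
iltze
gbxxf
xqypf
rfra
wcn
dpv
spg
ssbs
khmi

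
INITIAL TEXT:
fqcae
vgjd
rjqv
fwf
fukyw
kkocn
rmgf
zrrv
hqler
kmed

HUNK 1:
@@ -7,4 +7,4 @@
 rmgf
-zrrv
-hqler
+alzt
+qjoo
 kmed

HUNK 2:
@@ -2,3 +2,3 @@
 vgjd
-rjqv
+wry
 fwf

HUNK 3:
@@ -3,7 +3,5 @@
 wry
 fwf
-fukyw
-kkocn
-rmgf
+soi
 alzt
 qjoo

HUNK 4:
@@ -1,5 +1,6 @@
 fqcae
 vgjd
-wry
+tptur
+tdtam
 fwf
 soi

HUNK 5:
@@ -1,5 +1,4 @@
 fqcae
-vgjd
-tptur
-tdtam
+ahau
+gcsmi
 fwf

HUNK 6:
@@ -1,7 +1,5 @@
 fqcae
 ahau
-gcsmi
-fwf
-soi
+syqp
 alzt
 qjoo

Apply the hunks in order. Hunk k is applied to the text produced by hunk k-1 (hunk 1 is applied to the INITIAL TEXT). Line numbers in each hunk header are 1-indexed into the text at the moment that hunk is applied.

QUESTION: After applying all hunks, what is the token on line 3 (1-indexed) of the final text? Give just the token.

Answer: syqp

Derivation:
Hunk 1: at line 7 remove [zrrv,hqler] add [alzt,qjoo] -> 10 lines: fqcae vgjd rjqv fwf fukyw kkocn rmgf alzt qjoo kmed
Hunk 2: at line 2 remove [rjqv] add [wry] -> 10 lines: fqcae vgjd wry fwf fukyw kkocn rmgf alzt qjoo kmed
Hunk 3: at line 3 remove [fukyw,kkocn,rmgf] add [soi] -> 8 lines: fqcae vgjd wry fwf soi alzt qjoo kmed
Hunk 4: at line 1 remove [wry] add [tptur,tdtam] -> 9 lines: fqcae vgjd tptur tdtam fwf soi alzt qjoo kmed
Hunk 5: at line 1 remove [vgjd,tptur,tdtam] add [ahau,gcsmi] -> 8 lines: fqcae ahau gcsmi fwf soi alzt qjoo kmed
Hunk 6: at line 1 remove [gcsmi,fwf,soi] add [syqp] -> 6 lines: fqcae ahau syqp alzt qjoo kmed
Final line 3: syqp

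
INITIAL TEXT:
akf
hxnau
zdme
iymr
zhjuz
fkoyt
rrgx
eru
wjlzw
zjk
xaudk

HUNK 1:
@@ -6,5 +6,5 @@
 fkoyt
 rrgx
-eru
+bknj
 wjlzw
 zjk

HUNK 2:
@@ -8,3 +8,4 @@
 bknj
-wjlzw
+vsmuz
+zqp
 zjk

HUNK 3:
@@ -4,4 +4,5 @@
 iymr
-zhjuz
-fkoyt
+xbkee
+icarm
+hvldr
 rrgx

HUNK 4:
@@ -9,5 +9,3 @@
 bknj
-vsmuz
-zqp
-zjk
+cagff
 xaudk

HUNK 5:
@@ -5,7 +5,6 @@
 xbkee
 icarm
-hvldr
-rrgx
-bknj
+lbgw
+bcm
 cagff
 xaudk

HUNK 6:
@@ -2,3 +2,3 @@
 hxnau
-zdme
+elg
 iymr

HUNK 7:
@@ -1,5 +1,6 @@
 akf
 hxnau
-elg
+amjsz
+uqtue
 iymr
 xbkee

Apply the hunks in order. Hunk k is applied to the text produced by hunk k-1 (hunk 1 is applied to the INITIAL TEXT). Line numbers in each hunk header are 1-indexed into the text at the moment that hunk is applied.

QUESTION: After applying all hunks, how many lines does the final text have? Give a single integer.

Answer: 11

Derivation:
Hunk 1: at line 6 remove [eru] add [bknj] -> 11 lines: akf hxnau zdme iymr zhjuz fkoyt rrgx bknj wjlzw zjk xaudk
Hunk 2: at line 8 remove [wjlzw] add [vsmuz,zqp] -> 12 lines: akf hxnau zdme iymr zhjuz fkoyt rrgx bknj vsmuz zqp zjk xaudk
Hunk 3: at line 4 remove [zhjuz,fkoyt] add [xbkee,icarm,hvldr] -> 13 lines: akf hxnau zdme iymr xbkee icarm hvldr rrgx bknj vsmuz zqp zjk xaudk
Hunk 4: at line 9 remove [vsmuz,zqp,zjk] add [cagff] -> 11 lines: akf hxnau zdme iymr xbkee icarm hvldr rrgx bknj cagff xaudk
Hunk 5: at line 5 remove [hvldr,rrgx,bknj] add [lbgw,bcm] -> 10 lines: akf hxnau zdme iymr xbkee icarm lbgw bcm cagff xaudk
Hunk 6: at line 2 remove [zdme] add [elg] -> 10 lines: akf hxnau elg iymr xbkee icarm lbgw bcm cagff xaudk
Hunk 7: at line 1 remove [elg] add [amjsz,uqtue] -> 11 lines: akf hxnau amjsz uqtue iymr xbkee icarm lbgw bcm cagff xaudk
Final line count: 11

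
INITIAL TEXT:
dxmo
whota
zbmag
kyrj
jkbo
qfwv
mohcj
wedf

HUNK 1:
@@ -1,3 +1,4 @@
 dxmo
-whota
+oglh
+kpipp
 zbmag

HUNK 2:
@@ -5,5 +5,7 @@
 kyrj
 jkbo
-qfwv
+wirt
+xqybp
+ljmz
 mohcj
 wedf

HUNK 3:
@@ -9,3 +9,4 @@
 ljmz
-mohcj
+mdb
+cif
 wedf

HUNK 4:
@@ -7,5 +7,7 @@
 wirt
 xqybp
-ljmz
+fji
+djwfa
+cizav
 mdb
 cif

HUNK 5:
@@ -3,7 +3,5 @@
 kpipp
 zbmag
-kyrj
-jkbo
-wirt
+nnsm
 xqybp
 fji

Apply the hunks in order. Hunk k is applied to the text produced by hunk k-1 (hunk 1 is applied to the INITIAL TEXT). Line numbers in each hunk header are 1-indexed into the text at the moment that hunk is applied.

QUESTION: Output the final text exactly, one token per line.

Hunk 1: at line 1 remove [whota] add [oglh,kpipp] -> 9 lines: dxmo oglh kpipp zbmag kyrj jkbo qfwv mohcj wedf
Hunk 2: at line 5 remove [qfwv] add [wirt,xqybp,ljmz] -> 11 lines: dxmo oglh kpipp zbmag kyrj jkbo wirt xqybp ljmz mohcj wedf
Hunk 3: at line 9 remove [mohcj] add [mdb,cif] -> 12 lines: dxmo oglh kpipp zbmag kyrj jkbo wirt xqybp ljmz mdb cif wedf
Hunk 4: at line 7 remove [ljmz] add [fji,djwfa,cizav] -> 14 lines: dxmo oglh kpipp zbmag kyrj jkbo wirt xqybp fji djwfa cizav mdb cif wedf
Hunk 5: at line 3 remove [kyrj,jkbo,wirt] add [nnsm] -> 12 lines: dxmo oglh kpipp zbmag nnsm xqybp fji djwfa cizav mdb cif wedf

Answer: dxmo
oglh
kpipp
zbmag
nnsm
xqybp
fji
djwfa
cizav
mdb
cif
wedf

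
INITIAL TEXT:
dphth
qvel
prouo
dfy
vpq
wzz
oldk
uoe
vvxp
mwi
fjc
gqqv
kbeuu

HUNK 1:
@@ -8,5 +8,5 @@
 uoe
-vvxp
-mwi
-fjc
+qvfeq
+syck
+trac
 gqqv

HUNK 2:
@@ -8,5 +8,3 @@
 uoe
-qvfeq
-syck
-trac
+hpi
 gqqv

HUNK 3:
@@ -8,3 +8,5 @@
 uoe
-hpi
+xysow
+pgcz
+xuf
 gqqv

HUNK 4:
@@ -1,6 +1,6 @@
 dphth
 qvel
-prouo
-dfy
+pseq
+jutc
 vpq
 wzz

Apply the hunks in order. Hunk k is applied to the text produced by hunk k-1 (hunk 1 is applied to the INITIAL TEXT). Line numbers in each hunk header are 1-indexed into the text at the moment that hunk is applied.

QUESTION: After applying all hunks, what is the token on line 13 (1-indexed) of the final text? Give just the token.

Hunk 1: at line 8 remove [vvxp,mwi,fjc] add [qvfeq,syck,trac] -> 13 lines: dphth qvel prouo dfy vpq wzz oldk uoe qvfeq syck trac gqqv kbeuu
Hunk 2: at line 8 remove [qvfeq,syck,trac] add [hpi] -> 11 lines: dphth qvel prouo dfy vpq wzz oldk uoe hpi gqqv kbeuu
Hunk 3: at line 8 remove [hpi] add [xysow,pgcz,xuf] -> 13 lines: dphth qvel prouo dfy vpq wzz oldk uoe xysow pgcz xuf gqqv kbeuu
Hunk 4: at line 1 remove [prouo,dfy] add [pseq,jutc] -> 13 lines: dphth qvel pseq jutc vpq wzz oldk uoe xysow pgcz xuf gqqv kbeuu
Final line 13: kbeuu

Answer: kbeuu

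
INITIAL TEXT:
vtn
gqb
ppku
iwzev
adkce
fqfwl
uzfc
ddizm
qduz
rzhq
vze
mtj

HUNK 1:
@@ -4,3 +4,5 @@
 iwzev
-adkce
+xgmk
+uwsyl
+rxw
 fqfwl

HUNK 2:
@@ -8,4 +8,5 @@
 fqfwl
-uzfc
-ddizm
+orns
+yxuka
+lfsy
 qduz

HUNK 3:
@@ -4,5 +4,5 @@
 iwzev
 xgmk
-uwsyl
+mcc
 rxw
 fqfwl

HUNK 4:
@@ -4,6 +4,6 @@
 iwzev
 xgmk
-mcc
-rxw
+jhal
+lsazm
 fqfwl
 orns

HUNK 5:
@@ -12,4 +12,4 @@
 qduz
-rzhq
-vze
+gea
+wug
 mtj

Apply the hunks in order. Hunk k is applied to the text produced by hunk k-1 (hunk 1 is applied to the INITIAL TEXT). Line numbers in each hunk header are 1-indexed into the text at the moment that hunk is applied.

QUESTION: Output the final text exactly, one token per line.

Hunk 1: at line 4 remove [adkce] add [xgmk,uwsyl,rxw] -> 14 lines: vtn gqb ppku iwzev xgmk uwsyl rxw fqfwl uzfc ddizm qduz rzhq vze mtj
Hunk 2: at line 8 remove [uzfc,ddizm] add [orns,yxuka,lfsy] -> 15 lines: vtn gqb ppku iwzev xgmk uwsyl rxw fqfwl orns yxuka lfsy qduz rzhq vze mtj
Hunk 3: at line 4 remove [uwsyl] add [mcc] -> 15 lines: vtn gqb ppku iwzev xgmk mcc rxw fqfwl orns yxuka lfsy qduz rzhq vze mtj
Hunk 4: at line 4 remove [mcc,rxw] add [jhal,lsazm] -> 15 lines: vtn gqb ppku iwzev xgmk jhal lsazm fqfwl orns yxuka lfsy qduz rzhq vze mtj
Hunk 5: at line 12 remove [rzhq,vze] add [gea,wug] -> 15 lines: vtn gqb ppku iwzev xgmk jhal lsazm fqfwl orns yxuka lfsy qduz gea wug mtj

Answer: vtn
gqb
ppku
iwzev
xgmk
jhal
lsazm
fqfwl
orns
yxuka
lfsy
qduz
gea
wug
mtj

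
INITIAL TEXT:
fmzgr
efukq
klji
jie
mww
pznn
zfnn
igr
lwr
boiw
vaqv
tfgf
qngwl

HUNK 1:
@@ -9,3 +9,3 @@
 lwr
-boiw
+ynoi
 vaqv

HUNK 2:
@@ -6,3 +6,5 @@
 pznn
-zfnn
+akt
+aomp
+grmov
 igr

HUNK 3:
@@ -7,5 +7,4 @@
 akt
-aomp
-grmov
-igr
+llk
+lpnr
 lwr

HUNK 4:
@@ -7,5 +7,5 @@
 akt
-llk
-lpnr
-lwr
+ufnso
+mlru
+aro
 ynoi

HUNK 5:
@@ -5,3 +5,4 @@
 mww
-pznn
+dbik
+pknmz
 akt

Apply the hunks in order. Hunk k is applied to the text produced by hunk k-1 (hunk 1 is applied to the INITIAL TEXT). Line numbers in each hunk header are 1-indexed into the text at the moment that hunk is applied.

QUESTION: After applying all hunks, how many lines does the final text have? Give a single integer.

Hunk 1: at line 9 remove [boiw] add [ynoi] -> 13 lines: fmzgr efukq klji jie mww pznn zfnn igr lwr ynoi vaqv tfgf qngwl
Hunk 2: at line 6 remove [zfnn] add [akt,aomp,grmov] -> 15 lines: fmzgr efukq klji jie mww pznn akt aomp grmov igr lwr ynoi vaqv tfgf qngwl
Hunk 3: at line 7 remove [aomp,grmov,igr] add [llk,lpnr] -> 14 lines: fmzgr efukq klji jie mww pznn akt llk lpnr lwr ynoi vaqv tfgf qngwl
Hunk 4: at line 7 remove [llk,lpnr,lwr] add [ufnso,mlru,aro] -> 14 lines: fmzgr efukq klji jie mww pznn akt ufnso mlru aro ynoi vaqv tfgf qngwl
Hunk 5: at line 5 remove [pznn] add [dbik,pknmz] -> 15 lines: fmzgr efukq klji jie mww dbik pknmz akt ufnso mlru aro ynoi vaqv tfgf qngwl
Final line count: 15

Answer: 15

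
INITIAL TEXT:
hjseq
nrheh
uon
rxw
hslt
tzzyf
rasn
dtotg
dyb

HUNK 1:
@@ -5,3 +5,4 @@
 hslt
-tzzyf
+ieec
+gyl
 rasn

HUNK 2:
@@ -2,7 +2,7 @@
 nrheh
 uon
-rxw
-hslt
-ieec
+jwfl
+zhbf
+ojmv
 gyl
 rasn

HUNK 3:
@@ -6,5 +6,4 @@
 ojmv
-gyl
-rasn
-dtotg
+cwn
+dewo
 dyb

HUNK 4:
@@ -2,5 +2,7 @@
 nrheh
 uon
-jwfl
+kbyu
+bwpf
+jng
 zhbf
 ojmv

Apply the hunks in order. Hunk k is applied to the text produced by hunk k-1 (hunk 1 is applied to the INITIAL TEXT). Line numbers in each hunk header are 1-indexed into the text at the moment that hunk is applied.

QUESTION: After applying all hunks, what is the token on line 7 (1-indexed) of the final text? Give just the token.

Hunk 1: at line 5 remove [tzzyf] add [ieec,gyl] -> 10 lines: hjseq nrheh uon rxw hslt ieec gyl rasn dtotg dyb
Hunk 2: at line 2 remove [rxw,hslt,ieec] add [jwfl,zhbf,ojmv] -> 10 lines: hjseq nrheh uon jwfl zhbf ojmv gyl rasn dtotg dyb
Hunk 3: at line 6 remove [gyl,rasn,dtotg] add [cwn,dewo] -> 9 lines: hjseq nrheh uon jwfl zhbf ojmv cwn dewo dyb
Hunk 4: at line 2 remove [jwfl] add [kbyu,bwpf,jng] -> 11 lines: hjseq nrheh uon kbyu bwpf jng zhbf ojmv cwn dewo dyb
Final line 7: zhbf

Answer: zhbf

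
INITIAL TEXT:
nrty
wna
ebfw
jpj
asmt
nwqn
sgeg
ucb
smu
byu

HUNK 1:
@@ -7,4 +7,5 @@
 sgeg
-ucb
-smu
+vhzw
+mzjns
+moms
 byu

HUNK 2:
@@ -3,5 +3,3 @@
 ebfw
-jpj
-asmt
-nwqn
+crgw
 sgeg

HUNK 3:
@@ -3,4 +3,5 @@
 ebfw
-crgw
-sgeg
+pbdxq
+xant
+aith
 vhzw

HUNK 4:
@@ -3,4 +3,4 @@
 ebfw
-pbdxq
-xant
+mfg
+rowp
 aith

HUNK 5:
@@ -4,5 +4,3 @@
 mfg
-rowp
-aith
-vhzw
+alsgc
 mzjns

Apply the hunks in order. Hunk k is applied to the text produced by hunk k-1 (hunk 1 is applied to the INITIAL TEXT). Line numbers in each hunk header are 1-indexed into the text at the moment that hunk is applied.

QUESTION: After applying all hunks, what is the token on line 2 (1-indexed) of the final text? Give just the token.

Answer: wna

Derivation:
Hunk 1: at line 7 remove [ucb,smu] add [vhzw,mzjns,moms] -> 11 lines: nrty wna ebfw jpj asmt nwqn sgeg vhzw mzjns moms byu
Hunk 2: at line 3 remove [jpj,asmt,nwqn] add [crgw] -> 9 lines: nrty wna ebfw crgw sgeg vhzw mzjns moms byu
Hunk 3: at line 3 remove [crgw,sgeg] add [pbdxq,xant,aith] -> 10 lines: nrty wna ebfw pbdxq xant aith vhzw mzjns moms byu
Hunk 4: at line 3 remove [pbdxq,xant] add [mfg,rowp] -> 10 lines: nrty wna ebfw mfg rowp aith vhzw mzjns moms byu
Hunk 5: at line 4 remove [rowp,aith,vhzw] add [alsgc] -> 8 lines: nrty wna ebfw mfg alsgc mzjns moms byu
Final line 2: wna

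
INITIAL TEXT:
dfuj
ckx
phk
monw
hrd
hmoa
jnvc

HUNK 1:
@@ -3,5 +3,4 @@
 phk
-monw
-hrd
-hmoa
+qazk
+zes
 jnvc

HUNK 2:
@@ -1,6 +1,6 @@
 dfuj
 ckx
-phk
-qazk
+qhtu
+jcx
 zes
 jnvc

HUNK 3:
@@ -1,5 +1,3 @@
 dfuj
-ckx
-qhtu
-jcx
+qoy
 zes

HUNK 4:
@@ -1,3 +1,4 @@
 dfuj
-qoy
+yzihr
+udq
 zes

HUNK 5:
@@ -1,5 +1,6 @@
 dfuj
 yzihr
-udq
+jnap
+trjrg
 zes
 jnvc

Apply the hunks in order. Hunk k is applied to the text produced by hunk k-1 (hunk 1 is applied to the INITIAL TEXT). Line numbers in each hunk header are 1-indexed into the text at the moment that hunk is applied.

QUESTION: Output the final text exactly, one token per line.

Hunk 1: at line 3 remove [monw,hrd,hmoa] add [qazk,zes] -> 6 lines: dfuj ckx phk qazk zes jnvc
Hunk 2: at line 1 remove [phk,qazk] add [qhtu,jcx] -> 6 lines: dfuj ckx qhtu jcx zes jnvc
Hunk 3: at line 1 remove [ckx,qhtu,jcx] add [qoy] -> 4 lines: dfuj qoy zes jnvc
Hunk 4: at line 1 remove [qoy] add [yzihr,udq] -> 5 lines: dfuj yzihr udq zes jnvc
Hunk 5: at line 1 remove [udq] add [jnap,trjrg] -> 6 lines: dfuj yzihr jnap trjrg zes jnvc

Answer: dfuj
yzihr
jnap
trjrg
zes
jnvc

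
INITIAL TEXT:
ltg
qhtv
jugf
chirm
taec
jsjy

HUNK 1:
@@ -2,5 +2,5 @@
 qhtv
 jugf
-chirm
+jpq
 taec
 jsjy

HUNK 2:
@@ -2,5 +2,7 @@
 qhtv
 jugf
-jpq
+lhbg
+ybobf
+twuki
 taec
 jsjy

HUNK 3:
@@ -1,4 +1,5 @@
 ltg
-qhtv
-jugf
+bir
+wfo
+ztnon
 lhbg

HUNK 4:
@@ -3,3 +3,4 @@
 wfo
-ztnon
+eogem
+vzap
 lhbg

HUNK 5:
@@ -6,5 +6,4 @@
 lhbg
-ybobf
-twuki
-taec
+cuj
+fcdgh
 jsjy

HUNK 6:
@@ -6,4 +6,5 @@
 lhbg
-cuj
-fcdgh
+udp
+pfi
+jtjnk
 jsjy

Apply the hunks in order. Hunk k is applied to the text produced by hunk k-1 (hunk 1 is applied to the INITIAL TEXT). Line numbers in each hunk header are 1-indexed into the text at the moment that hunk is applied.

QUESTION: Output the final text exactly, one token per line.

Answer: ltg
bir
wfo
eogem
vzap
lhbg
udp
pfi
jtjnk
jsjy

Derivation:
Hunk 1: at line 2 remove [chirm] add [jpq] -> 6 lines: ltg qhtv jugf jpq taec jsjy
Hunk 2: at line 2 remove [jpq] add [lhbg,ybobf,twuki] -> 8 lines: ltg qhtv jugf lhbg ybobf twuki taec jsjy
Hunk 3: at line 1 remove [qhtv,jugf] add [bir,wfo,ztnon] -> 9 lines: ltg bir wfo ztnon lhbg ybobf twuki taec jsjy
Hunk 4: at line 3 remove [ztnon] add [eogem,vzap] -> 10 lines: ltg bir wfo eogem vzap lhbg ybobf twuki taec jsjy
Hunk 5: at line 6 remove [ybobf,twuki,taec] add [cuj,fcdgh] -> 9 lines: ltg bir wfo eogem vzap lhbg cuj fcdgh jsjy
Hunk 6: at line 6 remove [cuj,fcdgh] add [udp,pfi,jtjnk] -> 10 lines: ltg bir wfo eogem vzap lhbg udp pfi jtjnk jsjy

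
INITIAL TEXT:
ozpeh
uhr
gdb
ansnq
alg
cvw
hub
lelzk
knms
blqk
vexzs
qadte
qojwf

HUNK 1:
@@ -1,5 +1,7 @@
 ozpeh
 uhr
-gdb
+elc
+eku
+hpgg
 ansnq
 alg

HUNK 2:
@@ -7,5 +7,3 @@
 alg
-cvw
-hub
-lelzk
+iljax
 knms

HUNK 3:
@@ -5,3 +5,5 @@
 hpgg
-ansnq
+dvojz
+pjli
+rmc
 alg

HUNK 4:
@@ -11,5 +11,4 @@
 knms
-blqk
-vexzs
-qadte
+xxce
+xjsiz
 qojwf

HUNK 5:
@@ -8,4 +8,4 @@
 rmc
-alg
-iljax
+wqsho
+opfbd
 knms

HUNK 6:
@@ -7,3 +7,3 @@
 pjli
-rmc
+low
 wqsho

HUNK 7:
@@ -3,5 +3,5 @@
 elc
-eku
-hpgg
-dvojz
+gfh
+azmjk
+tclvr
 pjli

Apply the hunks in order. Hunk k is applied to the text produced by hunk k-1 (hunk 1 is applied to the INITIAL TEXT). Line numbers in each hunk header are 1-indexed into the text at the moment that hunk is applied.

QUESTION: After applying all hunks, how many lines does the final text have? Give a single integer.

Answer: 14

Derivation:
Hunk 1: at line 1 remove [gdb] add [elc,eku,hpgg] -> 15 lines: ozpeh uhr elc eku hpgg ansnq alg cvw hub lelzk knms blqk vexzs qadte qojwf
Hunk 2: at line 7 remove [cvw,hub,lelzk] add [iljax] -> 13 lines: ozpeh uhr elc eku hpgg ansnq alg iljax knms blqk vexzs qadte qojwf
Hunk 3: at line 5 remove [ansnq] add [dvojz,pjli,rmc] -> 15 lines: ozpeh uhr elc eku hpgg dvojz pjli rmc alg iljax knms blqk vexzs qadte qojwf
Hunk 4: at line 11 remove [blqk,vexzs,qadte] add [xxce,xjsiz] -> 14 lines: ozpeh uhr elc eku hpgg dvojz pjli rmc alg iljax knms xxce xjsiz qojwf
Hunk 5: at line 8 remove [alg,iljax] add [wqsho,opfbd] -> 14 lines: ozpeh uhr elc eku hpgg dvojz pjli rmc wqsho opfbd knms xxce xjsiz qojwf
Hunk 6: at line 7 remove [rmc] add [low] -> 14 lines: ozpeh uhr elc eku hpgg dvojz pjli low wqsho opfbd knms xxce xjsiz qojwf
Hunk 7: at line 3 remove [eku,hpgg,dvojz] add [gfh,azmjk,tclvr] -> 14 lines: ozpeh uhr elc gfh azmjk tclvr pjli low wqsho opfbd knms xxce xjsiz qojwf
Final line count: 14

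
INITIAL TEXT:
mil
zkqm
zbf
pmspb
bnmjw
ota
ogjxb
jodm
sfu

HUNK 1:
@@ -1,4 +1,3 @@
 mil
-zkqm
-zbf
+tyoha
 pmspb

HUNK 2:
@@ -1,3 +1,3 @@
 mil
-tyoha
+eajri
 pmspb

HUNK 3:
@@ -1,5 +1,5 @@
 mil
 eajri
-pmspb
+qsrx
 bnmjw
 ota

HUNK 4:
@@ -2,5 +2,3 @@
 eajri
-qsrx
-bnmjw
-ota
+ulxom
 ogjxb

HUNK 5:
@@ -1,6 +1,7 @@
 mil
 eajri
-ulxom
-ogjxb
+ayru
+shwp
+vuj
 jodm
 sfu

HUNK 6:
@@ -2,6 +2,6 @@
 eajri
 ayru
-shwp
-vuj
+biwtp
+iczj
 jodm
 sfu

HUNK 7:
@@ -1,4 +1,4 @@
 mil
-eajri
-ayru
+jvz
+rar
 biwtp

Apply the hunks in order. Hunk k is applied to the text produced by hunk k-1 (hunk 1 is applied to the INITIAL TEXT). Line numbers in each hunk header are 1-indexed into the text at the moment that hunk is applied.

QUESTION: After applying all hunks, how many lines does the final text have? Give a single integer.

Answer: 7

Derivation:
Hunk 1: at line 1 remove [zkqm,zbf] add [tyoha] -> 8 lines: mil tyoha pmspb bnmjw ota ogjxb jodm sfu
Hunk 2: at line 1 remove [tyoha] add [eajri] -> 8 lines: mil eajri pmspb bnmjw ota ogjxb jodm sfu
Hunk 3: at line 1 remove [pmspb] add [qsrx] -> 8 lines: mil eajri qsrx bnmjw ota ogjxb jodm sfu
Hunk 4: at line 2 remove [qsrx,bnmjw,ota] add [ulxom] -> 6 lines: mil eajri ulxom ogjxb jodm sfu
Hunk 5: at line 1 remove [ulxom,ogjxb] add [ayru,shwp,vuj] -> 7 lines: mil eajri ayru shwp vuj jodm sfu
Hunk 6: at line 2 remove [shwp,vuj] add [biwtp,iczj] -> 7 lines: mil eajri ayru biwtp iczj jodm sfu
Hunk 7: at line 1 remove [eajri,ayru] add [jvz,rar] -> 7 lines: mil jvz rar biwtp iczj jodm sfu
Final line count: 7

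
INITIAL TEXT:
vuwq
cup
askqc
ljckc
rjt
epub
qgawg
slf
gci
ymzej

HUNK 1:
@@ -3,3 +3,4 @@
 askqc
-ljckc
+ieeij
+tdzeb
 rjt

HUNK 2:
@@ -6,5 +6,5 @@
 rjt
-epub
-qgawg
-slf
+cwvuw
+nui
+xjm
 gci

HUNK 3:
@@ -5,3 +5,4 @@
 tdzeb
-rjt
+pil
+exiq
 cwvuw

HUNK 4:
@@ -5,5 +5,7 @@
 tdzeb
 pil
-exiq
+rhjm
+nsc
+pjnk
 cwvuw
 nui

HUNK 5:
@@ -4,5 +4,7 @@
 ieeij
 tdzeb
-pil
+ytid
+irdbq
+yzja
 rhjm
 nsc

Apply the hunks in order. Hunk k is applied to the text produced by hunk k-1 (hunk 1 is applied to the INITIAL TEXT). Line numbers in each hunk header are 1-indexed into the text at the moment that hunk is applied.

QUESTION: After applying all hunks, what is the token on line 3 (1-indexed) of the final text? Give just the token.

Hunk 1: at line 3 remove [ljckc] add [ieeij,tdzeb] -> 11 lines: vuwq cup askqc ieeij tdzeb rjt epub qgawg slf gci ymzej
Hunk 2: at line 6 remove [epub,qgawg,slf] add [cwvuw,nui,xjm] -> 11 lines: vuwq cup askqc ieeij tdzeb rjt cwvuw nui xjm gci ymzej
Hunk 3: at line 5 remove [rjt] add [pil,exiq] -> 12 lines: vuwq cup askqc ieeij tdzeb pil exiq cwvuw nui xjm gci ymzej
Hunk 4: at line 5 remove [exiq] add [rhjm,nsc,pjnk] -> 14 lines: vuwq cup askqc ieeij tdzeb pil rhjm nsc pjnk cwvuw nui xjm gci ymzej
Hunk 5: at line 4 remove [pil] add [ytid,irdbq,yzja] -> 16 lines: vuwq cup askqc ieeij tdzeb ytid irdbq yzja rhjm nsc pjnk cwvuw nui xjm gci ymzej
Final line 3: askqc

Answer: askqc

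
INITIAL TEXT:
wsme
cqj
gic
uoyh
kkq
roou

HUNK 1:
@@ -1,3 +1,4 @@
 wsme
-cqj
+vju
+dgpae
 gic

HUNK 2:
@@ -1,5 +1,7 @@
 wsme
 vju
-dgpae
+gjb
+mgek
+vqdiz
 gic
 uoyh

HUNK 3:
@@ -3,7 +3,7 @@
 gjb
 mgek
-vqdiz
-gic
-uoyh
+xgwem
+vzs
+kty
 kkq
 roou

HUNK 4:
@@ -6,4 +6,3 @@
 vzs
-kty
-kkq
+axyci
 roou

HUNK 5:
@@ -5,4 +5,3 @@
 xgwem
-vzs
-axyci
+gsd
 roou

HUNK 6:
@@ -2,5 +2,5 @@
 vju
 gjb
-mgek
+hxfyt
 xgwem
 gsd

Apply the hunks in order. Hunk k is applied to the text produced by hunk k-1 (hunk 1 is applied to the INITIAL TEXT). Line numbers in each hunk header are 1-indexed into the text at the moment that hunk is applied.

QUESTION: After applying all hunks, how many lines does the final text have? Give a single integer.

Hunk 1: at line 1 remove [cqj] add [vju,dgpae] -> 7 lines: wsme vju dgpae gic uoyh kkq roou
Hunk 2: at line 1 remove [dgpae] add [gjb,mgek,vqdiz] -> 9 lines: wsme vju gjb mgek vqdiz gic uoyh kkq roou
Hunk 3: at line 3 remove [vqdiz,gic,uoyh] add [xgwem,vzs,kty] -> 9 lines: wsme vju gjb mgek xgwem vzs kty kkq roou
Hunk 4: at line 6 remove [kty,kkq] add [axyci] -> 8 lines: wsme vju gjb mgek xgwem vzs axyci roou
Hunk 5: at line 5 remove [vzs,axyci] add [gsd] -> 7 lines: wsme vju gjb mgek xgwem gsd roou
Hunk 6: at line 2 remove [mgek] add [hxfyt] -> 7 lines: wsme vju gjb hxfyt xgwem gsd roou
Final line count: 7

Answer: 7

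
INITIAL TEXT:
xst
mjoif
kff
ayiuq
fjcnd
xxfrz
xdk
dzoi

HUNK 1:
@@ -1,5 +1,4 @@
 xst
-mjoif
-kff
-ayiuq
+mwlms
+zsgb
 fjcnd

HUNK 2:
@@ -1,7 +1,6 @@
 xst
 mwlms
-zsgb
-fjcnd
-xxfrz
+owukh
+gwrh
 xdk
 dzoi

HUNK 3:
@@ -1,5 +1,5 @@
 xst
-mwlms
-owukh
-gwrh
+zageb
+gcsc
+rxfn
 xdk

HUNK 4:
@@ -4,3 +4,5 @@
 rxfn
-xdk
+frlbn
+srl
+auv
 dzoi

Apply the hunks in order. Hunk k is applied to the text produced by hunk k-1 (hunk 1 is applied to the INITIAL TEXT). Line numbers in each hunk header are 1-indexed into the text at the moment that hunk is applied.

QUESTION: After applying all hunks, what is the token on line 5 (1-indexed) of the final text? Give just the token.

Answer: frlbn

Derivation:
Hunk 1: at line 1 remove [mjoif,kff,ayiuq] add [mwlms,zsgb] -> 7 lines: xst mwlms zsgb fjcnd xxfrz xdk dzoi
Hunk 2: at line 1 remove [zsgb,fjcnd,xxfrz] add [owukh,gwrh] -> 6 lines: xst mwlms owukh gwrh xdk dzoi
Hunk 3: at line 1 remove [mwlms,owukh,gwrh] add [zageb,gcsc,rxfn] -> 6 lines: xst zageb gcsc rxfn xdk dzoi
Hunk 4: at line 4 remove [xdk] add [frlbn,srl,auv] -> 8 lines: xst zageb gcsc rxfn frlbn srl auv dzoi
Final line 5: frlbn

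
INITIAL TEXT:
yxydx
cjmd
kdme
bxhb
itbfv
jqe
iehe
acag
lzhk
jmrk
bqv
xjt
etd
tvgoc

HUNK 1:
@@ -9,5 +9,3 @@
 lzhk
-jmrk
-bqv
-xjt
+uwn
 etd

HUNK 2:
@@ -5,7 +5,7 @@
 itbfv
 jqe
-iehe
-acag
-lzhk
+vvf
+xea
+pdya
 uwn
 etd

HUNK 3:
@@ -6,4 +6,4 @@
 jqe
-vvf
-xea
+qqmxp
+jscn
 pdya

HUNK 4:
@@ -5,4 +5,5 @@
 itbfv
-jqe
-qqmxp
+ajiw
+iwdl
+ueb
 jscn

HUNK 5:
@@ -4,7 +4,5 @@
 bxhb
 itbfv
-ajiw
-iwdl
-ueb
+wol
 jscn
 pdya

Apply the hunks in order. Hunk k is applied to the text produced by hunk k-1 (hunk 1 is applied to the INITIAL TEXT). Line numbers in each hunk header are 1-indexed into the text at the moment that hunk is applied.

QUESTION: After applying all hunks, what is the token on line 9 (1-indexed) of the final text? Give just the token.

Answer: uwn

Derivation:
Hunk 1: at line 9 remove [jmrk,bqv,xjt] add [uwn] -> 12 lines: yxydx cjmd kdme bxhb itbfv jqe iehe acag lzhk uwn etd tvgoc
Hunk 2: at line 5 remove [iehe,acag,lzhk] add [vvf,xea,pdya] -> 12 lines: yxydx cjmd kdme bxhb itbfv jqe vvf xea pdya uwn etd tvgoc
Hunk 3: at line 6 remove [vvf,xea] add [qqmxp,jscn] -> 12 lines: yxydx cjmd kdme bxhb itbfv jqe qqmxp jscn pdya uwn etd tvgoc
Hunk 4: at line 5 remove [jqe,qqmxp] add [ajiw,iwdl,ueb] -> 13 lines: yxydx cjmd kdme bxhb itbfv ajiw iwdl ueb jscn pdya uwn etd tvgoc
Hunk 5: at line 4 remove [ajiw,iwdl,ueb] add [wol] -> 11 lines: yxydx cjmd kdme bxhb itbfv wol jscn pdya uwn etd tvgoc
Final line 9: uwn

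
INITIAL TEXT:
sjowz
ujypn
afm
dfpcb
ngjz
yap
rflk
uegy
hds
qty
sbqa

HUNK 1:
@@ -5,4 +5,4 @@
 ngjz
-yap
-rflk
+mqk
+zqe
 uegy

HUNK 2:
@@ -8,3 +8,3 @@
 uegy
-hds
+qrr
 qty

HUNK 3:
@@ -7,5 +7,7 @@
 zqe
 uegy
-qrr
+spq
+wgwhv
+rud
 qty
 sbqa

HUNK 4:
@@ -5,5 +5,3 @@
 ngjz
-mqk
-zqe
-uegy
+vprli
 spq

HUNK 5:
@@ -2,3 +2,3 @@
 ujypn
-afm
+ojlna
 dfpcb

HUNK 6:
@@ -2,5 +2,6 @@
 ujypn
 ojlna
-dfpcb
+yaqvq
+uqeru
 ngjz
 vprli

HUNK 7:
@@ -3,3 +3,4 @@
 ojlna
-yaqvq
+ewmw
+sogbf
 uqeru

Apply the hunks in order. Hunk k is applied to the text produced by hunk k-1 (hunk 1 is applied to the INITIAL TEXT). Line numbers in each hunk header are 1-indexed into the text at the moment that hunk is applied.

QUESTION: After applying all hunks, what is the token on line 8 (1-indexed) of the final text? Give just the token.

Hunk 1: at line 5 remove [yap,rflk] add [mqk,zqe] -> 11 lines: sjowz ujypn afm dfpcb ngjz mqk zqe uegy hds qty sbqa
Hunk 2: at line 8 remove [hds] add [qrr] -> 11 lines: sjowz ujypn afm dfpcb ngjz mqk zqe uegy qrr qty sbqa
Hunk 3: at line 7 remove [qrr] add [spq,wgwhv,rud] -> 13 lines: sjowz ujypn afm dfpcb ngjz mqk zqe uegy spq wgwhv rud qty sbqa
Hunk 4: at line 5 remove [mqk,zqe,uegy] add [vprli] -> 11 lines: sjowz ujypn afm dfpcb ngjz vprli spq wgwhv rud qty sbqa
Hunk 5: at line 2 remove [afm] add [ojlna] -> 11 lines: sjowz ujypn ojlna dfpcb ngjz vprli spq wgwhv rud qty sbqa
Hunk 6: at line 2 remove [dfpcb] add [yaqvq,uqeru] -> 12 lines: sjowz ujypn ojlna yaqvq uqeru ngjz vprli spq wgwhv rud qty sbqa
Hunk 7: at line 3 remove [yaqvq] add [ewmw,sogbf] -> 13 lines: sjowz ujypn ojlna ewmw sogbf uqeru ngjz vprli spq wgwhv rud qty sbqa
Final line 8: vprli

Answer: vprli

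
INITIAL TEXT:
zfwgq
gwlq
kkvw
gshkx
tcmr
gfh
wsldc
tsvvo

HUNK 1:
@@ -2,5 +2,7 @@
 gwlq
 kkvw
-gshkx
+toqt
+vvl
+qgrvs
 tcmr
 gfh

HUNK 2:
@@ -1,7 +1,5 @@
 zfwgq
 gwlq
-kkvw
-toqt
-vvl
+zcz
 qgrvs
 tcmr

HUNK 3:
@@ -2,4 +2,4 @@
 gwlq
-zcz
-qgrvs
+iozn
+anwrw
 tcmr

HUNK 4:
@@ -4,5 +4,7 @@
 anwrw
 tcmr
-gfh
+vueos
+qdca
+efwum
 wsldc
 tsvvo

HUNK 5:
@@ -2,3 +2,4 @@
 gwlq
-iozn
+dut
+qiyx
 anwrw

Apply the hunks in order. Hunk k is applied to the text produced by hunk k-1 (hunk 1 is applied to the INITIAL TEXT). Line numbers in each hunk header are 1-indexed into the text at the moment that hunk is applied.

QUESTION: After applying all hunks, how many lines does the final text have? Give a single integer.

Answer: 11

Derivation:
Hunk 1: at line 2 remove [gshkx] add [toqt,vvl,qgrvs] -> 10 lines: zfwgq gwlq kkvw toqt vvl qgrvs tcmr gfh wsldc tsvvo
Hunk 2: at line 1 remove [kkvw,toqt,vvl] add [zcz] -> 8 lines: zfwgq gwlq zcz qgrvs tcmr gfh wsldc tsvvo
Hunk 3: at line 2 remove [zcz,qgrvs] add [iozn,anwrw] -> 8 lines: zfwgq gwlq iozn anwrw tcmr gfh wsldc tsvvo
Hunk 4: at line 4 remove [gfh] add [vueos,qdca,efwum] -> 10 lines: zfwgq gwlq iozn anwrw tcmr vueos qdca efwum wsldc tsvvo
Hunk 5: at line 2 remove [iozn] add [dut,qiyx] -> 11 lines: zfwgq gwlq dut qiyx anwrw tcmr vueos qdca efwum wsldc tsvvo
Final line count: 11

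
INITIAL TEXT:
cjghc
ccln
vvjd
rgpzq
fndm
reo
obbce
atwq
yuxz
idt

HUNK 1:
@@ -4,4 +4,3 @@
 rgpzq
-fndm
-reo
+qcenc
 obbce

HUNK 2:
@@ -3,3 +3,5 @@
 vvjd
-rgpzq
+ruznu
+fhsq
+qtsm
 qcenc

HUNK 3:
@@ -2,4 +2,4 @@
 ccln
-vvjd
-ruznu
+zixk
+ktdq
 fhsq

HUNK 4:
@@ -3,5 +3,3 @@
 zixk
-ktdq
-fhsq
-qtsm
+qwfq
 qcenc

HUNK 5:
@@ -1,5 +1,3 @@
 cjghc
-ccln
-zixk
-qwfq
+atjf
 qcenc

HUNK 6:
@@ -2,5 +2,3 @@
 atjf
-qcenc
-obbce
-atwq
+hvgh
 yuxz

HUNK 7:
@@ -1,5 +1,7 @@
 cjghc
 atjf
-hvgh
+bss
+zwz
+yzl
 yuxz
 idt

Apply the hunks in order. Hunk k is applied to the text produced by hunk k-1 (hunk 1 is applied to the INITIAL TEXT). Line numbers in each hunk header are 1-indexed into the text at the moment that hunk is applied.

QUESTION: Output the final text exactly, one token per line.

Answer: cjghc
atjf
bss
zwz
yzl
yuxz
idt

Derivation:
Hunk 1: at line 4 remove [fndm,reo] add [qcenc] -> 9 lines: cjghc ccln vvjd rgpzq qcenc obbce atwq yuxz idt
Hunk 2: at line 3 remove [rgpzq] add [ruznu,fhsq,qtsm] -> 11 lines: cjghc ccln vvjd ruznu fhsq qtsm qcenc obbce atwq yuxz idt
Hunk 3: at line 2 remove [vvjd,ruznu] add [zixk,ktdq] -> 11 lines: cjghc ccln zixk ktdq fhsq qtsm qcenc obbce atwq yuxz idt
Hunk 4: at line 3 remove [ktdq,fhsq,qtsm] add [qwfq] -> 9 lines: cjghc ccln zixk qwfq qcenc obbce atwq yuxz idt
Hunk 5: at line 1 remove [ccln,zixk,qwfq] add [atjf] -> 7 lines: cjghc atjf qcenc obbce atwq yuxz idt
Hunk 6: at line 2 remove [qcenc,obbce,atwq] add [hvgh] -> 5 lines: cjghc atjf hvgh yuxz idt
Hunk 7: at line 1 remove [hvgh] add [bss,zwz,yzl] -> 7 lines: cjghc atjf bss zwz yzl yuxz idt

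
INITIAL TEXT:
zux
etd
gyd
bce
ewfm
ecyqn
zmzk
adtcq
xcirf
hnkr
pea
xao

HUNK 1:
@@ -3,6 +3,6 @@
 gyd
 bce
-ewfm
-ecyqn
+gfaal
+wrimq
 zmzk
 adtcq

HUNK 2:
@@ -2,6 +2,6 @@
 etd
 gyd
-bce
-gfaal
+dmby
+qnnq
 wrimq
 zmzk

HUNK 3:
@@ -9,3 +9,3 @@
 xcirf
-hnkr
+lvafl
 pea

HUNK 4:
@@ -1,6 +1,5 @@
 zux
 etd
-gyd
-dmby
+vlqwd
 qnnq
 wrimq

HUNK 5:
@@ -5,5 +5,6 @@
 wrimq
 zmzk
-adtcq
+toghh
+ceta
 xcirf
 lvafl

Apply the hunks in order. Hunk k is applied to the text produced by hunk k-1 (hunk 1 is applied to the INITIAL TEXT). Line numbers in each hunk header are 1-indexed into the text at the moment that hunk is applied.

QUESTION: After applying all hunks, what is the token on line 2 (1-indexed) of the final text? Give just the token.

Hunk 1: at line 3 remove [ewfm,ecyqn] add [gfaal,wrimq] -> 12 lines: zux etd gyd bce gfaal wrimq zmzk adtcq xcirf hnkr pea xao
Hunk 2: at line 2 remove [bce,gfaal] add [dmby,qnnq] -> 12 lines: zux etd gyd dmby qnnq wrimq zmzk adtcq xcirf hnkr pea xao
Hunk 3: at line 9 remove [hnkr] add [lvafl] -> 12 lines: zux etd gyd dmby qnnq wrimq zmzk adtcq xcirf lvafl pea xao
Hunk 4: at line 1 remove [gyd,dmby] add [vlqwd] -> 11 lines: zux etd vlqwd qnnq wrimq zmzk adtcq xcirf lvafl pea xao
Hunk 5: at line 5 remove [adtcq] add [toghh,ceta] -> 12 lines: zux etd vlqwd qnnq wrimq zmzk toghh ceta xcirf lvafl pea xao
Final line 2: etd

Answer: etd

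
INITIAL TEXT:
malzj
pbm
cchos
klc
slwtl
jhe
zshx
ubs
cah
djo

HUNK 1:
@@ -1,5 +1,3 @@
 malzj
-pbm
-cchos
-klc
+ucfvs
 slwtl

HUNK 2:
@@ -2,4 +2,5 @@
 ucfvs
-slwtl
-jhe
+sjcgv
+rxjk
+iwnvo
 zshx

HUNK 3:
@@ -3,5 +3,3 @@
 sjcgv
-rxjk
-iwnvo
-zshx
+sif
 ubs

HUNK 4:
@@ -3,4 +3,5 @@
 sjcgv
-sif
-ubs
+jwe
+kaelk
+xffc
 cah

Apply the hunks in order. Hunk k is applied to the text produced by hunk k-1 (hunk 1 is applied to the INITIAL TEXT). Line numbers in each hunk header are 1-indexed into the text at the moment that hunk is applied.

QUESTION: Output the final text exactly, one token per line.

Answer: malzj
ucfvs
sjcgv
jwe
kaelk
xffc
cah
djo

Derivation:
Hunk 1: at line 1 remove [pbm,cchos,klc] add [ucfvs] -> 8 lines: malzj ucfvs slwtl jhe zshx ubs cah djo
Hunk 2: at line 2 remove [slwtl,jhe] add [sjcgv,rxjk,iwnvo] -> 9 lines: malzj ucfvs sjcgv rxjk iwnvo zshx ubs cah djo
Hunk 3: at line 3 remove [rxjk,iwnvo,zshx] add [sif] -> 7 lines: malzj ucfvs sjcgv sif ubs cah djo
Hunk 4: at line 3 remove [sif,ubs] add [jwe,kaelk,xffc] -> 8 lines: malzj ucfvs sjcgv jwe kaelk xffc cah djo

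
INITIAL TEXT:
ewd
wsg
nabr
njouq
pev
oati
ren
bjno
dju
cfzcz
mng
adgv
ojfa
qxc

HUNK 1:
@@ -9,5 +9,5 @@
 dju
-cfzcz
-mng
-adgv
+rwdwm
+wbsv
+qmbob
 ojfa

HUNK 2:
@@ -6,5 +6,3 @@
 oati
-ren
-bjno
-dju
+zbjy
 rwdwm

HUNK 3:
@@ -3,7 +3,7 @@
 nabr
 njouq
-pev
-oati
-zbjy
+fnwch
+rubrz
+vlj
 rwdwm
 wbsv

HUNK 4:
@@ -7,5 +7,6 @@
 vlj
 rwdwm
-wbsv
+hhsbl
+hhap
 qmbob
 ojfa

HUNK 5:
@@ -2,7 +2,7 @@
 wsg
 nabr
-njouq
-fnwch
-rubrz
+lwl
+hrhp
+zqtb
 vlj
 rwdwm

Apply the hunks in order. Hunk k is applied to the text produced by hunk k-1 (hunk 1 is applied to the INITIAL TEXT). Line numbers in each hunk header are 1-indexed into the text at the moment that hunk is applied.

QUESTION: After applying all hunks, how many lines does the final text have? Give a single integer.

Hunk 1: at line 9 remove [cfzcz,mng,adgv] add [rwdwm,wbsv,qmbob] -> 14 lines: ewd wsg nabr njouq pev oati ren bjno dju rwdwm wbsv qmbob ojfa qxc
Hunk 2: at line 6 remove [ren,bjno,dju] add [zbjy] -> 12 lines: ewd wsg nabr njouq pev oati zbjy rwdwm wbsv qmbob ojfa qxc
Hunk 3: at line 3 remove [pev,oati,zbjy] add [fnwch,rubrz,vlj] -> 12 lines: ewd wsg nabr njouq fnwch rubrz vlj rwdwm wbsv qmbob ojfa qxc
Hunk 4: at line 7 remove [wbsv] add [hhsbl,hhap] -> 13 lines: ewd wsg nabr njouq fnwch rubrz vlj rwdwm hhsbl hhap qmbob ojfa qxc
Hunk 5: at line 2 remove [njouq,fnwch,rubrz] add [lwl,hrhp,zqtb] -> 13 lines: ewd wsg nabr lwl hrhp zqtb vlj rwdwm hhsbl hhap qmbob ojfa qxc
Final line count: 13

Answer: 13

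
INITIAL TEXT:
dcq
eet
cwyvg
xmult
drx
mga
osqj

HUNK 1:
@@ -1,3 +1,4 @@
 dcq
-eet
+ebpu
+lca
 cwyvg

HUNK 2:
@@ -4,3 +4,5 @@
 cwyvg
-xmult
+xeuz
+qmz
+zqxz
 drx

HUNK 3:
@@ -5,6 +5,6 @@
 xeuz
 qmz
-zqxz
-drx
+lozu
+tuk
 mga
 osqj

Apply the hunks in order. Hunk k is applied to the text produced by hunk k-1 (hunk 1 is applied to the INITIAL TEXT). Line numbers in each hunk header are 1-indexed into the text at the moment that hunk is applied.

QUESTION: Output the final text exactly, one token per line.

Hunk 1: at line 1 remove [eet] add [ebpu,lca] -> 8 lines: dcq ebpu lca cwyvg xmult drx mga osqj
Hunk 2: at line 4 remove [xmult] add [xeuz,qmz,zqxz] -> 10 lines: dcq ebpu lca cwyvg xeuz qmz zqxz drx mga osqj
Hunk 3: at line 5 remove [zqxz,drx] add [lozu,tuk] -> 10 lines: dcq ebpu lca cwyvg xeuz qmz lozu tuk mga osqj

Answer: dcq
ebpu
lca
cwyvg
xeuz
qmz
lozu
tuk
mga
osqj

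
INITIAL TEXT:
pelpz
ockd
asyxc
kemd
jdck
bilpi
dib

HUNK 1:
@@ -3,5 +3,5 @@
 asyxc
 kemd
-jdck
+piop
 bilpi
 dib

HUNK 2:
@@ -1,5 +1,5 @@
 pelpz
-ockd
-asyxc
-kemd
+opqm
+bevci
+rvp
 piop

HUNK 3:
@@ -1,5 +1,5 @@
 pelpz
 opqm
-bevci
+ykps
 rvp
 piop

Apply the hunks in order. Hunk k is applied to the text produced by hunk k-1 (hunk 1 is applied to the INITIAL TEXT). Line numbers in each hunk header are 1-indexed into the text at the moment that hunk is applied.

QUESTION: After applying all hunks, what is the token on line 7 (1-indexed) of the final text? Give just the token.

Answer: dib

Derivation:
Hunk 1: at line 3 remove [jdck] add [piop] -> 7 lines: pelpz ockd asyxc kemd piop bilpi dib
Hunk 2: at line 1 remove [ockd,asyxc,kemd] add [opqm,bevci,rvp] -> 7 lines: pelpz opqm bevci rvp piop bilpi dib
Hunk 3: at line 1 remove [bevci] add [ykps] -> 7 lines: pelpz opqm ykps rvp piop bilpi dib
Final line 7: dib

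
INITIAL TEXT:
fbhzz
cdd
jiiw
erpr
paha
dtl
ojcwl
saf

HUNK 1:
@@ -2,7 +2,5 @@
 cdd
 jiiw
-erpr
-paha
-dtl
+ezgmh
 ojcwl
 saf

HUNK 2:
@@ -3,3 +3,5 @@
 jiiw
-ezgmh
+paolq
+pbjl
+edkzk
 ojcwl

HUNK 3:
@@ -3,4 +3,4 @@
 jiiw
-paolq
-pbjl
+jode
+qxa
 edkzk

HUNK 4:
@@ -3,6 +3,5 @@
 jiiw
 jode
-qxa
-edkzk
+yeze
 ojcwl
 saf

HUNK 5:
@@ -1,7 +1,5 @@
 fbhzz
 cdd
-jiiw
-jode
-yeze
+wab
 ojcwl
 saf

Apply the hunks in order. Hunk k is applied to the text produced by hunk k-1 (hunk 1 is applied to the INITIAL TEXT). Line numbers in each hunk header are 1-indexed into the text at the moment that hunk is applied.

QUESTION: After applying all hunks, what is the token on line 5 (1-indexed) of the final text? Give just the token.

Answer: saf

Derivation:
Hunk 1: at line 2 remove [erpr,paha,dtl] add [ezgmh] -> 6 lines: fbhzz cdd jiiw ezgmh ojcwl saf
Hunk 2: at line 3 remove [ezgmh] add [paolq,pbjl,edkzk] -> 8 lines: fbhzz cdd jiiw paolq pbjl edkzk ojcwl saf
Hunk 3: at line 3 remove [paolq,pbjl] add [jode,qxa] -> 8 lines: fbhzz cdd jiiw jode qxa edkzk ojcwl saf
Hunk 4: at line 3 remove [qxa,edkzk] add [yeze] -> 7 lines: fbhzz cdd jiiw jode yeze ojcwl saf
Hunk 5: at line 1 remove [jiiw,jode,yeze] add [wab] -> 5 lines: fbhzz cdd wab ojcwl saf
Final line 5: saf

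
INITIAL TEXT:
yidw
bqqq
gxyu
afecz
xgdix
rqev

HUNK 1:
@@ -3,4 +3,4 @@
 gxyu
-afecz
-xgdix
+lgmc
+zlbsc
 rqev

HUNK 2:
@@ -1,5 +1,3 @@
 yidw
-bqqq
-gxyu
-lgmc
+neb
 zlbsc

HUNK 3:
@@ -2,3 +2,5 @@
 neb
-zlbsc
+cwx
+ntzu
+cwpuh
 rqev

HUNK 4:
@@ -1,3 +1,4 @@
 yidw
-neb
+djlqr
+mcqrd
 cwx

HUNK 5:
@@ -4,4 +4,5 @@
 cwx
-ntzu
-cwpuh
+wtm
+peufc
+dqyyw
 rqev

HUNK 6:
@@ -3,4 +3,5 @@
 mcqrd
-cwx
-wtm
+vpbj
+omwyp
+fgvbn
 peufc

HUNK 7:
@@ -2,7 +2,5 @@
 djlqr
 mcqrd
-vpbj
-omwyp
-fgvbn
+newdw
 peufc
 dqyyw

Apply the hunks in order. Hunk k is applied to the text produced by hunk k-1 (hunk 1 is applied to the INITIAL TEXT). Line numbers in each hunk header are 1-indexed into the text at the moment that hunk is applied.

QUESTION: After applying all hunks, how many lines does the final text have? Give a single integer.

Hunk 1: at line 3 remove [afecz,xgdix] add [lgmc,zlbsc] -> 6 lines: yidw bqqq gxyu lgmc zlbsc rqev
Hunk 2: at line 1 remove [bqqq,gxyu,lgmc] add [neb] -> 4 lines: yidw neb zlbsc rqev
Hunk 3: at line 2 remove [zlbsc] add [cwx,ntzu,cwpuh] -> 6 lines: yidw neb cwx ntzu cwpuh rqev
Hunk 4: at line 1 remove [neb] add [djlqr,mcqrd] -> 7 lines: yidw djlqr mcqrd cwx ntzu cwpuh rqev
Hunk 5: at line 4 remove [ntzu,cwpuh] add [wtm,peufc,dqyyw] -> 8 lines: yidw djlqr mcqrd cwx wtm peufc dqyyw rqev
Hunk 6: at line 3 remove [cwx,wtm] add [vpbj,omwyp,fgvbn] -> 9 lines: yidw djlqr mcqrd vpbj omwyp fgvbn peufc dqyyw rqev
Hunk 7: at line 2 remove [vpbj,omwyp,fgvbn] add [newdw] -> 7 lines: yidw djlqr mcqrd newdw peufc dqyyw rqev
Final line count: 7

Answer: 7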